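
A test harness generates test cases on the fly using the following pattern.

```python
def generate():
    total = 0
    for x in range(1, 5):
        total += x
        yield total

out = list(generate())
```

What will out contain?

Step 1: Generator accumulates running sum:
  x=1: total = 1, yield 1
  x=2: total = 3, yield 3
  x=3: total = 6, yield 6
  x=4: total = 10, yield 10
Therefore out = [1, 3, 6, 10].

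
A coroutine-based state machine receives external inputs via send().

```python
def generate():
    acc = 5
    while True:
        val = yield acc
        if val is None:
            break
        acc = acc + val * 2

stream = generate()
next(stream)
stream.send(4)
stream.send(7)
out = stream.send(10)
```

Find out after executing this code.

Step 1: next() -> yield acc=5.
Step 2: send(4) -> val=4, acc = 5 + 4*2 = 13, yield 13.
Step 3: send(7) -> val=7, acc = 13 + 7*2 = 27, yield 27.
Step 4: send(10) -> val=10, acc = 27 + 10*2 = 47, yield 47.
Therefore out = 47.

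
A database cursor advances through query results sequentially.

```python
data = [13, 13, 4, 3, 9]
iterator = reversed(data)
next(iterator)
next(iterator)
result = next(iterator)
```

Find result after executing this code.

Step 1: reversed([13, 13, 4, 3, 9]) gives iterator: [9, 3, 4, 13, 13].
Step 2: First next() = 9, second next() = 3.
Step 3: Third next() = 4.
Therefore result = 4.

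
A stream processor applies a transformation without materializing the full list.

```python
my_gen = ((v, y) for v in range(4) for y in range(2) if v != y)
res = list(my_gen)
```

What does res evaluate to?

Step 1: Nested generator over range(4) x range(2) where v != y:
  (0, 0): excluded (v == y)
  (0, 1): included
  (1, 0): included
  (1, 1): excluded (v == y)
  (2, 0): included
  (2, 1): included
  (3, 0): included
  (3, 1): included
Therefore res = [(0, 1), (1, 0), (2, 0), (2, 1), (3, 0), (3, 1)].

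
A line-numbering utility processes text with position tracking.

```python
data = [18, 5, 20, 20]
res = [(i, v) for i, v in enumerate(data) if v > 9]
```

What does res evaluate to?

Step 1: Filter enumerate([18, 5, 20, 20]) keeping v > 9:
  (0, 18): 18 > 9, included
  (1, 5): 5 <= 9, excluded
  (2, 20): 20 > 9, included
  (3, 20): 20 > 9, included
Therefore res = [(0, 18), (2, 20), (3, 20)].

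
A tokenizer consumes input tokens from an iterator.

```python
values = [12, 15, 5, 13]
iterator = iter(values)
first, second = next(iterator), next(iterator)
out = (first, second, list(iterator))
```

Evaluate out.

Step 1: Create iterator over [12, 15, 5, 13].
Step 2: first = 12, second = 15.
Step 3: Remaining elements: [5, 13].
Therefore out = (12, 15, [5, 13]).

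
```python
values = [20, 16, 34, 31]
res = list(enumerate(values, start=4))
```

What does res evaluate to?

Step 1: enumerate with start=4:
  (4, 20)
  (5, 16)
  (6, 34)
  (7, 31)
Therefore res = [(4, 20), (5, 16), (6, 34), (7, 31)].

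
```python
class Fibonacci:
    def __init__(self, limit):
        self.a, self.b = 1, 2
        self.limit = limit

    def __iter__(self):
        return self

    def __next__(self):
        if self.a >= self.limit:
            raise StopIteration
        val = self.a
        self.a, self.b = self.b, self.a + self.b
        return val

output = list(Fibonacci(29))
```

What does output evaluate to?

Step 1: Fibonacci-like sequence (a=1, b=2) until >= 29:
  Yield 1, then a,b = 2,3
  Yield 2, then a,b = 3,5
  Yield 3, then a,b = 5,8
  Yield 5, then a,b = 8,13
  Yield 8, then a,b = 13,21
  Yield 13, then a,b = 21,34
  Yield 21, then a,b = 34,55
Step 2: 34 >= 29, stop.
Therefore output = [1, 2, 3, 5, 8, 13, 21].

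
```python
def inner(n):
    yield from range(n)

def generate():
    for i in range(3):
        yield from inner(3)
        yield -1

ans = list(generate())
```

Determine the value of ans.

Step 1: For each i in range(3):
  i=0: yield from inner(3) -> [0, 1, 2], then yield -1
  i=1: yield from inner(3) -> [0, 1, 2], then yield -1
  i=2: yield from inner(3) -> [0, 1, 2], then yield -1
Therefore ans = [0, 1, 2, -1, 0, 1, 2, -1, 0, 1, 2, -1].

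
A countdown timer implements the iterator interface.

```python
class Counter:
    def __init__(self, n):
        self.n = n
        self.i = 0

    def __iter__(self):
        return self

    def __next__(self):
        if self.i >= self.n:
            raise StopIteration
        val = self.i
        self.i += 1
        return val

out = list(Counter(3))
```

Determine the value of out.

Step 1: Counter(3) creates an iterator counting 0 to 2.
Step 2: list() consumes all values: [0, 1, 2].
Therefore out = [0, 1, 2].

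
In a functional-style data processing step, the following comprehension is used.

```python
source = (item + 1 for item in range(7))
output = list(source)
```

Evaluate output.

Step 1: For each item in range(7), compute item+1:
  item=0: 0+1 = 1
  item=1: 1+1 = 2
  item=2: 2+1 = 3
  item=3: 3+1 = 4
  item=4: 4+1 = 5
  item=5: 5+1 = 6
  item=6: 6+1 = 7
Therefore output = [1, 2, 3, 4, 5, 6, 7].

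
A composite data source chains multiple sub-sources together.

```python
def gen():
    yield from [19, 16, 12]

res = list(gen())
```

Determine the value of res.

Step 1: yield from delegates to the iterable, yielding each element.
Step 2: Collected values: [19, 16, 12].
Therefore res = [19, 16, 12].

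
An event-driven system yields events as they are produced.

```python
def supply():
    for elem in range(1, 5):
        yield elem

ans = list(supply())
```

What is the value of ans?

Step 1: The generator yields each value from range(1, 5).
Step 2: list() consumes all yields: [1, 2, 3, 4].
Therefore ans = [1, 2, 3, 4].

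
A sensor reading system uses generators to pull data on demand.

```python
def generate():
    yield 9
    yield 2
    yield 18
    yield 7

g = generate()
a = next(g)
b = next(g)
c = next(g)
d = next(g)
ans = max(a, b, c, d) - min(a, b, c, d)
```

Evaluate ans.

Step 1: Create generator and consume all values:
  a = next(g) = 9
  b = next(g) = 2
  c = next(g) = 18
  d = next(g) = 7
Step 2: max = 18, min = 2, ans = 18 - 2 = 16.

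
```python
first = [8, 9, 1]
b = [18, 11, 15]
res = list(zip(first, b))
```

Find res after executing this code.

Step 1: zip pairs elements at same index:
  Index 0: (8, 18)
  Index 1: (9, 11)
  Index 2: (1, 15)
Therefore res = [(8, 18), (9, 11), (1, 15)].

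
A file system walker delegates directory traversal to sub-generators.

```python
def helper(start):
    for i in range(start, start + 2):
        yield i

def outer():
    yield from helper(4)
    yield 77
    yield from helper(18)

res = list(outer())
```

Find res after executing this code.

Step 1: outer() delegates to helper(4):
  yield 4
  yield 5
Step 2: yield 77
Step 3: Delegates to helper(18):
  yield 18
  yield 19
Therefore res = [4, 5, 77, 18, 19].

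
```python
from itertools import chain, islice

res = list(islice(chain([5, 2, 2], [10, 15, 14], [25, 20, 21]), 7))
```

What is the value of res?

Step 1: chain([5, 2, 2], [10, 15, 14], [25, 20, 21]) = [5, 2, 2, 10, 15, 14, 25, 20, 21].
Step 2: islice takes first 7 elements: [5, 2, 2, 10, 15, 14, 25].
Therefore res = [5, 2, 2, 10, 15, 14, 25].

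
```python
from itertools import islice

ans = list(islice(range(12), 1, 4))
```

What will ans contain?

Step 1: islice(range(12), 1, 4) takes elements at indices [1, 4).
Step 2: Elements: [1, 2, 3].
Therefore ans = [1, 2, 3].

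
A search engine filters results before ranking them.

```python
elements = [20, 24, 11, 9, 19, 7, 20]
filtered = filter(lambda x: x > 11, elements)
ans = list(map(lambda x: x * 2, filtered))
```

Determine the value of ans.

Step 1: Filter elements for elements > 11:
  20: kept
  24: kept
  11: removed
  9: removed
  19: kept
  7: removed
  20: kept
Step 2: Map x * 2 on filtered [20, 24, 19, 20]:
  20 -> 40
  24 -> 48
  19 -> 38
  20 -> 40
Therefore ans = [40, 48, 38, 40].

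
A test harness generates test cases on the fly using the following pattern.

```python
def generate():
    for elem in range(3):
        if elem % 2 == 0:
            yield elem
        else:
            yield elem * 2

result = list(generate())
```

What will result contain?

Step 1: For each elem in range(3), yield elem if even, else elem*2:
  elem=0 (even): yield 0
  elem=1 (odd): yield 1*2 = 2
  elem=2 (even): yield 2
Therefore result = [0, 2, 2].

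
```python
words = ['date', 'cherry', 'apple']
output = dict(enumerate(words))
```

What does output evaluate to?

Step 1: enumerate pairs indices with words:
  0 -> 'date'
  1 -> 'cherry'
  2 -> 'apple'
Therefore output = {0: 'date', 1: 'cherry', 2: 'apple'}.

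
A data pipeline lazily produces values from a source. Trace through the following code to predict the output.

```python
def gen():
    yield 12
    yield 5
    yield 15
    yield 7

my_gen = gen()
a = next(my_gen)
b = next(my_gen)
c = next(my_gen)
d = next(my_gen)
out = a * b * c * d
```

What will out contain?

Step 1: Create generator and consume all values:
  a = next(my_gen) = 12
  b = next(my_gen) = 5
  c = next(my_gen) = 15
  d = next(my_gen) = 7
Step 2: out = 12 * 5 * 15 * 7 = 6300.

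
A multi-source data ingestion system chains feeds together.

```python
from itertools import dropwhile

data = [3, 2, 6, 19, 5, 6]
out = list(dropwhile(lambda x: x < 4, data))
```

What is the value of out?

Step 1: dropwhile drops elements while < 4:
  3 < 4: dropped
  2 < 4: dropped
  6: kept (dropping stopped)
Step 2: Remaining elements kept regardless of condition.
Therefore out = [6, 19, 5, 6].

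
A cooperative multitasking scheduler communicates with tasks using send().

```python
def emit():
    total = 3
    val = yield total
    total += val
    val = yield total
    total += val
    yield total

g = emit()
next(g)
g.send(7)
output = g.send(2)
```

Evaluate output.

Step 1: next() -> yield total=3.
Step 2: send(7) -> val=7, total = 3+7 = 10, yield 10.
Step 3: send(2) -> val=2, total = 10+2 = 12, yield 12.
Therefore output = 12.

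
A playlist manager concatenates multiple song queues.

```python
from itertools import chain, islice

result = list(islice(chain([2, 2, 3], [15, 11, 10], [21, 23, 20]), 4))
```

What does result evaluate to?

Step 1: chain([2, 2, 3], [15, 11, 10], [21, 23, 20]) = [2, 2, 3, 15, 11, 10, 21, 23, 20].
Step 2: islice takes first 4 elements: [2, 2, 3, 15].
Therefore result = [2, 2, 3, 15].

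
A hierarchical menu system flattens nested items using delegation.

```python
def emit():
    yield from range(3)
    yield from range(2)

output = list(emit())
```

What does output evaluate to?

Step 1: Trace yields in order:
  yield 0
  yield 1
  yield 2
  yield 0
  yield 1
Therefore output = [0, 1, 2, 0, 1].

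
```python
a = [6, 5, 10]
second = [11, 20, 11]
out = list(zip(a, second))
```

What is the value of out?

Step 1: zip pairs elements at same index:
  Index 0: (6, 11)
  Index 1: (5, 20)
  Index 2: (10, 11)
Therefore out = [(6, 11), (5, 20), (10, 11)].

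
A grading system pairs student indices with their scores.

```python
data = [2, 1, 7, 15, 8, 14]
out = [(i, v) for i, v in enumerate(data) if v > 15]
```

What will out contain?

Step 1: Filter enumerate([2, 1, 7, 15, 8, 14]) keeping v > 15:
  (0, 2): 2 <= 15, excluded
  (1, 1): 1 <= 15, excluded
  (2, 7): 7 <= 15, excluded
  (3, 15): 15 <= 15, excluded
  (4, 8): 8 <= 15, excluded
  (5, 14): 14 <= 15, excluded
Therefore out = [].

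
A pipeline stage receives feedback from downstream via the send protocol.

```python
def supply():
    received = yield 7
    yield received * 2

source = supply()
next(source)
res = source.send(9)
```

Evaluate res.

Step 1: next(source) advances to first yield, producing 7.
Step 2: send(9) resumes, received = 9.
Step 3: yield received * 2 = 9 * 2 = 18.
Therefore res = 18.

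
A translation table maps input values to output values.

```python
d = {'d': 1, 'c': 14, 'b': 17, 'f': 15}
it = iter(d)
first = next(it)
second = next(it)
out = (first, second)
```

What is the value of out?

Step 1: iter(d) iterates over keys: ['d', 'c', 'b', 'f'].
Step 2: first = next(it) = 'd', second = next(it) = 'c'.
Therefore out = ('d', 'c').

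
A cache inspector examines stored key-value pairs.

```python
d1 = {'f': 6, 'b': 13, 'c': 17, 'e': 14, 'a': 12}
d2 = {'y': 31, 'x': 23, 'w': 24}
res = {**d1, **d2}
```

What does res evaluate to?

Step 1: Merge d1 and d2 (d2 values override on key conflicts).
Step 2: d1 has keys ['f', 'b', 'c', 'e', 'a'], d2 has keys ['y', 'x', 'w'].
Therefore res = {'f': 6, 'b': 13, 'c': 17, 'e': 14, 'a': 12, 'y': 31, 'x': 23, 'w': 24}.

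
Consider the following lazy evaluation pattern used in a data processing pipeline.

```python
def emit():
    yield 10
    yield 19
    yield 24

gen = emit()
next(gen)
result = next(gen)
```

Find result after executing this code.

Step 1: emit() creates a generator.
Step 2: next(gen) yields 10 (consumed and discarded).
Step 3: next(gen) yields 19, assigned to result.
Therefore result = 19.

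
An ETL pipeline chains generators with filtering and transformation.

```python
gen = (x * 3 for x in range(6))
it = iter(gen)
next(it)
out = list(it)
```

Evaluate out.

Step 1: Generator produces [0, 3, 6, 9, 12, 15].
Step 2: next(it) consumes first element (0).
Step 3: list(it) collects remaining: [3, 6, 9, 12, 15].
Therefore out = [3, 6, 9, 12, 15].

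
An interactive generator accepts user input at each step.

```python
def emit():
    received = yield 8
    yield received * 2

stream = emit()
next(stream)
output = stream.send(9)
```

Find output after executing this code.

Step 1: next(stream) advances to first yield, producing 8.
Step 2: send(9) resumes, received = 9.
Step 3: yield received * 2 = 9 * 2 = 18.
Therefore output = 18.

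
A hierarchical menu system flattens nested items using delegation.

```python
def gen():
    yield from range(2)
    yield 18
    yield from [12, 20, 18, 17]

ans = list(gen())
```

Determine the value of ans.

Step 1: Trace yields in order:
  yield 0
  yield 1
  yield 18
  yield 12
  yield 20
  yield 18
  yield 17
Therefore ans = [0, 1, 18, 12, 20, 18, 17].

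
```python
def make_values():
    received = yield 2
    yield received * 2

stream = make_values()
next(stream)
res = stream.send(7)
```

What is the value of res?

Step 1: next(stream) advances to first yield, producing 2.
Step 2: send(7) resumes, received = 7.
Step 3: yield received * 2 = 7 * 2 = 14.
Therefore res = 14.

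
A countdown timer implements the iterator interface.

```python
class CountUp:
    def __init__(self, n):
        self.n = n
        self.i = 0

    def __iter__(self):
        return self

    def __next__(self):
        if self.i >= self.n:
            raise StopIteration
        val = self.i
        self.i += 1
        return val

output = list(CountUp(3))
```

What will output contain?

Step 1: CountUp(3) creates an iterator counting 0 to 2.
Step 2: list() consumes all values: [0, 1, 2].
Therefore output = [0, 1, 2].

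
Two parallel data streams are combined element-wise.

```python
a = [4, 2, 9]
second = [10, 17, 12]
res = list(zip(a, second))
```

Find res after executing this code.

Step 1: zip pairs elements at same index:
  Index 0: (4, 10)
  Index 1: (2, 17)
  Index 2: (9, 12)
Therefore res = [(4, 10), (2, 17), (9, 12)].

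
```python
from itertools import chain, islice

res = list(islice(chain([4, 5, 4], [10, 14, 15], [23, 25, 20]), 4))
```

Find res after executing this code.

Step 1: chain([4, 5, 4], [10, 14, 15], [23, 25, 20]) = [4, 5, 4, 10, 14, 15, 23, 25, 20].
Step 2: islice takes first 4 elements: [4, 5, 4, 10].
Therefore res = [4, 5, 4, 10].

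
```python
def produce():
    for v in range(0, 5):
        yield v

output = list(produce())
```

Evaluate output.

Step 1: The generator yields each value from range(0, 5).
Step 2: list() consumes all yields: [0, 1, 2, 3, 4].
Therefore output = [0, 1, 2, 3, 4].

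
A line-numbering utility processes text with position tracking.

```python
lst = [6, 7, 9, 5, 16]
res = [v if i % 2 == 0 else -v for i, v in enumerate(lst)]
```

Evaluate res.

Step 1: For each (i, v), keep v if i is even, negate if odd:
  i=0 (even): keep 6
  i=1 (odd): negate to -7
  i=2 (even): keep 9
  i=3 (odd): negate to -5
  i=4 (even): keep 16
Therefore res = [6, -7, 9, -5, 16].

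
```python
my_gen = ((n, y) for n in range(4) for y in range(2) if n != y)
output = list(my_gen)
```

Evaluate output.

Step 1: Nested generator over range(4) x range(2) where n != y:
  (0, 0): excluded (n == y)
  (0, 1): included
  (1, 0): included
  (1, 1): excluded (n == y)
  (2, 0): included
  (2, 1): included
  (3, 0): included
  (3, 1): included
Therefore output = [(0, 1), (1, 0), (2, 0), (2, 1), (3, 0), (3, 1)].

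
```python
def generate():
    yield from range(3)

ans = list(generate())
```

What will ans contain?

Step 1: yield from delegates to the iterable, yielding each element.
Step 2: Collected values: [0, 1, 2].
Therefore ans = [0, 1, 2].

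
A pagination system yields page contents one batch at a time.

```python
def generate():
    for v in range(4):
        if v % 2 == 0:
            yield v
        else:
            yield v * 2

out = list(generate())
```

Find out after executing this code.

Step 1: For each v in range(4), yield v if even, else v*2:
  v=0 (even): yield 0
  v=1 (odd): yield 1*2 = 2
  v=2 (even): yield 2
  v=3 (odd): yield 3*2 = 6
Therefore out = [0, 2, 2, 6].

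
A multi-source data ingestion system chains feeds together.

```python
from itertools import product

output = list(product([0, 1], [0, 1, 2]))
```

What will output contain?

Step 1: product([0, 1], [0, 1, 2]) gives all pairs:
  (0, 0)
  (0, 1)
  (0, 2)
  (1, 0)
  (1, 1)
  (1, 2)
Therefore output = [(0, 0), (0, 1), (0, 2), (1, 0), (1, 1), (1, 2)].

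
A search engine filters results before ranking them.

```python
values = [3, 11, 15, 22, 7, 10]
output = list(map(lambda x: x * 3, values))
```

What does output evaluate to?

Step 1: Apply lambda x: x * 3 to each element:
  3 -> 9
  11 -> 33
  15 -> 45
  22 -> 66
  7 -> 21
  10 -> 30
Therefore output = [9, 33, 45, 66, 21, 30].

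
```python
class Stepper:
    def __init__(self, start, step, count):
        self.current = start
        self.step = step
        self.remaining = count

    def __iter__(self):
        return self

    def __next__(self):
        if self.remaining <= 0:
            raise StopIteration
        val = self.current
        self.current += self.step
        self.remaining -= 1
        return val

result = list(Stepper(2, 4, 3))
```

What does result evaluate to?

Step 1: Stepper starts at 2, increments by 4, for 3 steps:
  Yield 2, then current += 4
  Yield 6, then current += 4
  Yield 10, then current += 4
Therefore result = [2, 6, 10].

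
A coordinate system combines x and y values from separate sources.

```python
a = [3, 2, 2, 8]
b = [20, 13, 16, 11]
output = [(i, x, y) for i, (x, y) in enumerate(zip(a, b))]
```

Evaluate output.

Step 1: enumerate(zip(a, b)) gives index with paired elements:
  i=0: (3, 20)
  i=1: (2, 13)
  i=2: (2, 16)
  i=3: (8, 11)
Therefore output = [(0, 3, 20), (1, 2, 13), (2, 2, 16), (3, 8, 11)].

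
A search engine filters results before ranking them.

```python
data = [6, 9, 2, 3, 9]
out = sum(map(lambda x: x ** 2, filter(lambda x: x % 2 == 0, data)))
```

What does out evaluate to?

Step 1: Filter even numbers from [6, 9, 2, 3, 9]: [6, 2]
Step 2: Square each: [36, 4]
Step 3: Sum = 40.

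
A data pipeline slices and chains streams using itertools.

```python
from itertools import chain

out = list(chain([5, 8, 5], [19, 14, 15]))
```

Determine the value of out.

Step 1: chain() concatenates iterables: [5, 8, 5] + [19, 14, 15].
Therefore out = [5, 8, 5, 19, 14, 15].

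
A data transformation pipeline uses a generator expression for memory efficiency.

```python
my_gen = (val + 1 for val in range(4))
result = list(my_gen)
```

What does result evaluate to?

Step 1: For each val in range(4), compute val+1:
  val=0: 0+1 = 1
  val=1: 1+1 = 2
  val=2: 2+1 = 3
  val=3: 3+1 = 4
Therefore result = [1, 2, 3, 4].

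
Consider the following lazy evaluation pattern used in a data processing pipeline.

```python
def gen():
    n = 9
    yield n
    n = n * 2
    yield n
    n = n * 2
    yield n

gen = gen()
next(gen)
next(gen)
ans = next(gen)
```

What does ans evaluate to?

Step 1: Trace through generator execution:
  Yield 1: n starts at 9, yield 9
  Yield 2: n = 9 * 2 = 18, yield 18
  Yield 3: n = 18 * 2 = 36, yield 36
Step 2: First next() gets 9, second next() gets the second value, third next() yields 36.
Therefore ans = 36.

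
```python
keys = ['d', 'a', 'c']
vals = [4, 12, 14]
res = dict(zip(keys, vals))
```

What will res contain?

Step 1: zip pairs keys with values:
  'd' -> 4
  'a' -> 12
  'c' -> 14
Therefore res = {'d': 4, 'a': 12, 'c': 14}.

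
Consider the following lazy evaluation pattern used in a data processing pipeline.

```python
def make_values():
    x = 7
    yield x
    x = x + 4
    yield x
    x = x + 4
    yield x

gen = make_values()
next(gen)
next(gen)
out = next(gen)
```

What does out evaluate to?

Step 1: Trace through generator execution:
  Yield 1: x starts at 7, yield 7
  Yield 2: x = 7 + 4 = 11, yield 11
  Yield 3: x = 11 + 4 = 15, yield 15
Step 2: First next() gets 7, second next() gets the second value, third next() yields 15.
Therefore out = 15.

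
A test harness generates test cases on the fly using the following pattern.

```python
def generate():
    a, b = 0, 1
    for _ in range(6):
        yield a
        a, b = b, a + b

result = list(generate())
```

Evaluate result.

Step 1: Fibonacci-like sequence starting with a=0, b=1:
  Iteration 1: yield a=0, then a,b = 1,1
  Iteration 2: yield a=1, then a,b = 1,2
  Iteration 3: yield a=1, then a,b = 2,3
  Iteration 4: yield a=2, then a,b = 3,5
  Iteration 5: yield a=3, then a,b = 5,8
  Iteration 6: yield a=5, then a,b = 8,13
Therefore result = [0, 1, 1, 2, 3, 5].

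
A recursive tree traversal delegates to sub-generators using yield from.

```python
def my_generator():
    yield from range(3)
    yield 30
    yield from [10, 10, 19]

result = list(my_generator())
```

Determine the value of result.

Step 1: Trace yields in order:
  yield 0
  yield 1
  yield 2
  yield 30
  yield 10
  yield 10
  yield 19
Therefore result = [0, 1, 2, 30, 10, 10, 19].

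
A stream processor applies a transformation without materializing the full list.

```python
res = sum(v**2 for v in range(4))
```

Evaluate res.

Step 1: Compute v**2 for each v in range(4):
  v=0: 0**2 = 0
  v=1: 1**2 = 1
  v=2: 2**2 = 4
  v=3: 3**2 = 9
Step 2: sum = 0 + 1 + 4 + 9 = 14.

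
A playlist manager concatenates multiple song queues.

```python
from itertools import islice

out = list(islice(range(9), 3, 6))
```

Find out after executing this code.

Step 1: islice(range(9), 3, 6) takes elements at indices [3, 6).
Step 2: Elements: [3, 4, 5].
Therefore out = [3, 4, 5].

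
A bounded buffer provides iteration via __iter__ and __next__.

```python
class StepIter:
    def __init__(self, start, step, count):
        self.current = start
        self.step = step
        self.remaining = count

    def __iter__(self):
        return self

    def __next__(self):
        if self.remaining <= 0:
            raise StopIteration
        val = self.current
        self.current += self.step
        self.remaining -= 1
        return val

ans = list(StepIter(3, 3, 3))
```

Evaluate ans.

Step 1: StepIter starts at 3, increments by 3, for 3 steps:
  Yield 3, then current += 3
  Yield 6, then current += 3
  Yield 9, then current += 3
Therefore ans = [3, 6, 9].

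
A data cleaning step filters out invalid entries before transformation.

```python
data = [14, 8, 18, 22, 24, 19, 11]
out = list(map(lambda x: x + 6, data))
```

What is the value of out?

Step 1: Apply lambda x: x + 6 to each element:
  14 -> 20
  8 -> 14
  18 -> 24
  22 -> 28
  24 -> 30
  19 -> 25
  11 -> 17
Therefore out = [20, 14, 24, 28, 30, 25, 17].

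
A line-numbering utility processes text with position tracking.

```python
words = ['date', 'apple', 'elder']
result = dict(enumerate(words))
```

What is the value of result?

Step 1: enumerate pairs indices with words:
  0 -> 'date'
  1 -> 'apple'
  2 -> 'elder'
Therefore result = {0: 'date', 1: 'apple', 2: 'elder'}.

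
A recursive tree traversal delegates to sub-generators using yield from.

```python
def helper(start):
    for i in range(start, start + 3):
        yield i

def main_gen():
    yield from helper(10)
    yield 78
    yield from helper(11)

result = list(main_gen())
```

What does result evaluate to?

Step 1: main_gen() delegates to helper(10):
  yield 10
  yield 11
  yield 12
Step 2: yield 78
Step 3: Delegates to helper(11):
  yield 11
  yield 12
  yield 13
Therefore result = [10, 11, 12, 78, 11, 12, 13].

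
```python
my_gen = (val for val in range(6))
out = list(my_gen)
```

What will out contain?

Step 1: Generator expression iterates range(6): [0, 1, 2, 3, 4, 5].
Step 2: list() collects all values.
Therefore out = [0, 1, 2, 3, 4, 5].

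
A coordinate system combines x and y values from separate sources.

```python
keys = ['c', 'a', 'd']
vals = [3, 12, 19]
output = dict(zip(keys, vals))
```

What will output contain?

Step 1: zip pairs keys with values:
  'c' -> 3
  'a' -> 12
  'd' -> 19
Therefore output = {'c': 3, 'a': 12, 'd': 19}.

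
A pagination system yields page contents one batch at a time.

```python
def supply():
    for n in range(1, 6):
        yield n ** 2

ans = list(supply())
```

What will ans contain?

Step 1: For each n in range(1, 6), yield n**2:
  n=1: yield 1**2 = 1
  n=2: yield 2**2 = 4
  n=3: yield 3**2 = 9
  n=4: yield 4**2 = 16
  n=5: yield 5**2 = 25
Therefore ans = [1, 4, 9, 16, 25].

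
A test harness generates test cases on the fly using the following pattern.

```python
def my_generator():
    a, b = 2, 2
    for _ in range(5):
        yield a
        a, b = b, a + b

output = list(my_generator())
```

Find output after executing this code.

Step 1: Fibonacci-like sequence starting with a=2, b=2:
  Iteration 1: yield a=2, then a,b = 2,4
  Iteration 2: yield a=2, then a,b = 4,6
  Iteration 3: yield a=4, then a,b = 6,10
  Iteration 4: yield a=6, then a,b = 10,16
  Iteration 5: yield a=10, then a,b = 16,26
Therefore output = [2, 2, 4, 6, 10].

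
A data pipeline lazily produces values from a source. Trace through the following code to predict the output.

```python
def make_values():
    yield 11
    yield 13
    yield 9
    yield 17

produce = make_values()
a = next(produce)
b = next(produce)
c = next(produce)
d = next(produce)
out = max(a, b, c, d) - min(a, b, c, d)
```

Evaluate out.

Step 1: Create generator and consume all values:
  a = next(produce) = 11
  b = next(produce) = 13
  c = next(produce) = 9
  d = next(produce) = 17
Step 2: max = 17, min = 9, out = 17 - 9 = 8.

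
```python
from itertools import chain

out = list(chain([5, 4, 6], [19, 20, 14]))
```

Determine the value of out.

Step 1: chain() concatenates iterables: [5, 4, 6] + [19, 20, 14].
Therefore out = [5, 4, 6, 19, 20, 14].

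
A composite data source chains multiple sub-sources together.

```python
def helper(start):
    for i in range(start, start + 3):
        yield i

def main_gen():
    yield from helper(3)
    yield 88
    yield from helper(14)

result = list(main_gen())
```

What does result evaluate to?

Step 1: main_gen() delegates to helper(3):
  yield 3
  yield 4
  yield 5
Step 2: yield 88
Step 3: Delegates to helper(14):
  yield 14
  yield 15
  yield 16
Therefore result = [3, 4, 5, 88, 14, 15, 16].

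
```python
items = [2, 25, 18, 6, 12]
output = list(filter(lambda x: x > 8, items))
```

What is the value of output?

Step 1: Filter elements > 8:
  2: removed
  25: kept
  18: kept
  6: removed
  12: kept
Therefore output = [25, 18, 12].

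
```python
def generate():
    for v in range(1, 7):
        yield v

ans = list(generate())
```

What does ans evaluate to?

Step 1: The generator yields each value from range(1, 7).
Step 2: list() consumes all yields: [1, 2, 3, 4, 5, 6].
Therefore ans = [1, 2, 3, 4, 5, 6].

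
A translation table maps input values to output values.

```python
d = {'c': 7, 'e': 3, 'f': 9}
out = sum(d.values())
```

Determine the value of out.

Step 1: d.values() = [7, 3, 9].
Step 2: sum = 19.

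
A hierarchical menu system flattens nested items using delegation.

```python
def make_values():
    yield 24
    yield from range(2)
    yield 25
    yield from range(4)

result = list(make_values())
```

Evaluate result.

Step 1: Trace yields in order:
  yield 24
  yield 0
  yield 1
  yield 25
  yield 0
  yield 1
  yield 2
  yield 3
Therefore result = [24, 0, 1, 25, 0, 1, 2, 3].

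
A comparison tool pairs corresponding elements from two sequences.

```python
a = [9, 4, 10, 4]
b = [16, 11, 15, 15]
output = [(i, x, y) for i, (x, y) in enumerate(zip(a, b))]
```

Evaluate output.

Step 1: enumerate(zip(a, b)) gives index with paired elements:
  i=0: (9, 16)
  i=1: (4, 11)
  i=2: (10, 15)
  i=3: (4, 15)
Therefore output = [(0, 9, 16), (1, 4, 11), (2, 10, 15), (3, 4, 15)].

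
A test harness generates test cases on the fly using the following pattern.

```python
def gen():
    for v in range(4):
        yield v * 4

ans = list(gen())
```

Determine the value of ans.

Step 1: For each v in range(4), yield v * 4:
  v=0: yield 0 * 4 = 0
  v=1: yield 1 * 4 = 4
  v=2: yield 2 * 4 = 8
  v=3: yield 3 * 4 = 12
Therefore ans = [0, 4, 8, 12].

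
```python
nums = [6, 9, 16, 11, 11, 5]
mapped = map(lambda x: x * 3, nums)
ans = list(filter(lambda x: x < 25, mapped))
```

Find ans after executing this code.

Step 1: Map x * 3:
  6 -> 18
  9 -> 27
  16 -> 48
  11 -> 33
  11 -> 33
  5 -> 15
Step 2: Filter for < 25:
  18: kept
  27: removed
  48: removed
  33: removed
  33: removed
  15: kept
Therefore ans = [18, 15].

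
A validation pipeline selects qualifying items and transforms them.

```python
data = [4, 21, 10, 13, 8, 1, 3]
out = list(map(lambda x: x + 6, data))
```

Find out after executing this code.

Step 1: Apply lambda x: x + 6 to each element:
  4 -> 10
  21 -> 27
  10 -> 16
  13 -> 19
  8 -> 14
  1 -> 7
  3 -> 9
Therefore out = [10, 27, 16, 19, 14, 7, 9].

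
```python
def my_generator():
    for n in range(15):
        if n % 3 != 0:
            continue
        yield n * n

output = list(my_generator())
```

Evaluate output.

Step 1: Only yield n**2 when n is divisible by 3:
  n=0: 0 % 3 == 0, yield 0**2 = 0
  n=3: 3 % 3 == 0, yield 3**2 = 9
  n=6: 6 % 3 == 0, yield 6**2 = 36
  n=9: 9 % 3 == 0, yield 9**2 = 81
  n=12: 12 % 3 == 0, yield 12**2 = 144
Therefore output = [0, 9, 36, 81, 144].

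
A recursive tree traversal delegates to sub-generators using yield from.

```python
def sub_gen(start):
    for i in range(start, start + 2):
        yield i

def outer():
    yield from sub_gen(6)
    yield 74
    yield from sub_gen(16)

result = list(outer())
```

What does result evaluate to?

Step 1: outer() delegates to sub_gen(6):
  yield 6
  yield 7
Step 2: yield 74
Step 3: Delegates to sub_gen(16):
  yield 16
  yield 17
Therefore result = [6, 7, 74, 16, 17].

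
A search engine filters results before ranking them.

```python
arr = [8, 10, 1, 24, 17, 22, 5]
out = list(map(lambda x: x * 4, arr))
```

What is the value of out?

Step 1: Apply lambda x: x * 4 to each element:
  8 -> 32
  10 -> 40
  1 -> 4
  24 -> 96
  17 -> 68
  22 -> 88
  5 -> 20
Therefore out = [32, 40, 4, 96, 68, 88, 20].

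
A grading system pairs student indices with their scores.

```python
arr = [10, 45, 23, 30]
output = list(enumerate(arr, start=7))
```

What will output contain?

Step 1: enumerate with start=7:
  (7, 10)
  (8, 45)
  (9, 23)
  (10, 30)
Therefore output = [(7, 10), (8, 45), (9, 23), (10, 30)].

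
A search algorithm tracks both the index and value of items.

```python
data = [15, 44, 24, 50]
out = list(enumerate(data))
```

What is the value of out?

Step 1: enumerate pairs each element with its index:
  (0, 15)
  (1, 44)
  (2, 24)
  (3, 50)
Therefore out = [(0, 15), (1, 44), (2, 24), (3, 50)].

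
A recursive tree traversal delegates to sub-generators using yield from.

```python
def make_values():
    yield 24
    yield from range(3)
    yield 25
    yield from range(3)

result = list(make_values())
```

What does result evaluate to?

Step 1: Trace yields in order:
  yield 24
  yield 0
  yield 1
  yield 2
  yield 25
  yield 0
  yield 1
  yield 2
Therefore result = [24, 0, 1, 2, 25, 0, 1, 2].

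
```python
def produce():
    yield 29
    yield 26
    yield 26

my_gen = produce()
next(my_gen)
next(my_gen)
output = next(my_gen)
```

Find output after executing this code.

Step 1: produce() creates a generator.
Step 2: next(my_gen) yields 29 (consumed and discarded).
Step 3: next(my_gen) yields 26 (consumed and discarded).
Step 4: next(my_gen) yields 26, assigned to output.
Therefore output = 26.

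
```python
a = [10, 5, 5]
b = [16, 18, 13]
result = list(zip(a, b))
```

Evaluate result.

Step 1: zip pairs elements at same index:
  Index 0: (10, 16)
  Index 1: (5, 18)
  Index 2: (5, 13)
Therefore result = [(10, 16), (5, 18), (5, 13)].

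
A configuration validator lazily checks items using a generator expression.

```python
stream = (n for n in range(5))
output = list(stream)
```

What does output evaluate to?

Step 1: Generator expression iterates range(5): [0, 1, 2, 3, 4].
Step 2: list() collects all values.
Therefore output = [0, 1, 2, 3, 4].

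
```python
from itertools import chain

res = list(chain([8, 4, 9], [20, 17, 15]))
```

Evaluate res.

Step 1: chain() concatenates iterables: [8, 4, 9] + [20, 17, 15].
Therefore res = [8, 4, 9, 20, 17, 15].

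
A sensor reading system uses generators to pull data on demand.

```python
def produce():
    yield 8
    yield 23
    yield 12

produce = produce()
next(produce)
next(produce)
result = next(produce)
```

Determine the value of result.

Step 1: produce() creates a generator.
Step 2: next(produce) yields 8 (consumed and discarded).
Step 3: next(produce) yields 23 (consumed and discarded).
Step 4: next(produce) yields 12, assigned to result.
Therefore result = 12.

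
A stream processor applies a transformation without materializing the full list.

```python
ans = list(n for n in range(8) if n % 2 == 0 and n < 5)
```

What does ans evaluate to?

Step 1: Filter range(8) where n % 2 == 0 and n < 5:
  n=0: both conditions met, included
  n=1: excluded (1 % 2 != 0)
  n=2: both conditions met, included
  n=3: excluded (3 % 2 != 0)
  n=4: both conditions met, included
  n=5: excluded (5 % 2 != 0, 5 >= 5)
  n=6: excluded (6 >= 5)
  n=7: excluded (7 % 2 != 0, 7 >= 5)
Therefore ans = [0, 2, 4].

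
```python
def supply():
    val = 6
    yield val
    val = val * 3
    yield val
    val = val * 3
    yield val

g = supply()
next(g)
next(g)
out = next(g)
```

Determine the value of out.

Step 1: Trace through generator execution:
  Yield 1: val starts at 6, yield 6
  Yield 2: val = 6 * 3 = 18, yield 18
  Yield 3: val = 18 * 3 = 54, yield 54
Step 2: First next() gets 6, second next() gets the second value, third next() yields 54.
Therefore out = 54.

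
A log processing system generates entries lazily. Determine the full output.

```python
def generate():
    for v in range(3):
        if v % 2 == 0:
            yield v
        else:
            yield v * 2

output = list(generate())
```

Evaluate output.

Step 1: For each v in range(3), yield v if even, else v*2:
  v=0 (even): yield 0
  v=1 (odd): yield 1*2 = 2
  v=2 (even): yield 2
Therefore output = [0, 2, 2].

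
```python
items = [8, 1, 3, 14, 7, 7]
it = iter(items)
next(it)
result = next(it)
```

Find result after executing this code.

Step 1: Create iterator over [8, 1, 3, 14, 7, 7].
Step 2: next() consumes 8.
Step 3: next() returns 1.
Therefore result = 1.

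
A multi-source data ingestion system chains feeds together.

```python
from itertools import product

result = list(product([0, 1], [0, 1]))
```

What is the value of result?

Step 1: product([0, 1], [0, 1]) gives all pairs:
  (0, 0)
  (0, 1)
  (1, 0)
  (1, 1)
Therefore result = [(0, 0), (0, 1), (1, 0), (1, 1)].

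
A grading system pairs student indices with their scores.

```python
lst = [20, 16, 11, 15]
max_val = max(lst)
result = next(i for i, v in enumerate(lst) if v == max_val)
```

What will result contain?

Step 1: max([20, 16, 11, 15]) = 20.
Step 2: Find first index where value == 20:
  Index 0: 20 == 20, found!
Therefore result = 0.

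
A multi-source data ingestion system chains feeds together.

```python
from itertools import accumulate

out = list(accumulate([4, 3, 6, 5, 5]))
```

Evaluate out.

Step 1: accumulate computes running sums:
  + 4 = 4
  + 3 = 7
  + 6 = 13
  + 5 = 18
  + 5 = 23
Therefore out = [4, 7, 13, 18, 23].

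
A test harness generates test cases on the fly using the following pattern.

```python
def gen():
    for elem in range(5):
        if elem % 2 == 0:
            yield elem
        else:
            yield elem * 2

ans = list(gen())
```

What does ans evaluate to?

Step 1: For each elem in range(5), yield elem if even, else elem*2:
  elem=0 (even): yield 0
  elem=1 (odd): yield 1*2 = 2
  elem=2 (even): yield 2
  elem=3 (odd): yield 3*2 = 6
  elem=4 (even): yield 4
Therefore ans = [0, 2, 2, 6, 4].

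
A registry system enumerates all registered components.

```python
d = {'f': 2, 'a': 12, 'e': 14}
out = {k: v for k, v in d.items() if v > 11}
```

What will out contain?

Step 1: Filter items where value > 11:
  'f': 2 <= 11: removed
  'a': 12 > 11: kept
  'e': 14 > 11: kept
Therefore out = {'a': 12, 'e': 14}.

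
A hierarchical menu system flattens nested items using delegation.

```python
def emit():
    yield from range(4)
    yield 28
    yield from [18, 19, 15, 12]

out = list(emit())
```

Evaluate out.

Step 1: Trace yields in order:
  yield 0
  yield 1
  yield 2
  yield 3
  yield 28
  yield 18
  yield 19
  yield 15
  yield 12
Therefore out = [0, 1, 2, 3, 28, 18, 19, 15, 12].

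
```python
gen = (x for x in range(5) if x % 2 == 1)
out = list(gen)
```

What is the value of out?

Step 1: Filter range(5) keeping only odd values:
  x=0: even, excluded
  x=1: odd, included
  x=2: even, excluded
  x=3: odd, included
  x=4: even, excluded
Therefore out = [1, 3].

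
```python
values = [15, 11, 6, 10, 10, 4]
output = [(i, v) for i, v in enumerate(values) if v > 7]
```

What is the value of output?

Step 1: Filter enumerate([15, 11, 6, 10, 10, 4]) keeping v > 7:
  (0, 15): 15 > 7, included
  (1, 11): 11 > 7, included
  (2, 6): 6 <= 7, excluded
  (3, 10): 10 > 7, included
  (4, 10): 10 > 7, included
  (5, 4): 4 <= 7, excluded
Therefore output = [(0, 15), (1, 11), (3, 10), (4, 10)].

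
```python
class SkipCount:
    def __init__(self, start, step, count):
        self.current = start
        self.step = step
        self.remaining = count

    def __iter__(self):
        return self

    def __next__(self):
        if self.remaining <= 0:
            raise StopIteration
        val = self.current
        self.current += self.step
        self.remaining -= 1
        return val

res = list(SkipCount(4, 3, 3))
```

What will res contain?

Step 1: SkipCount starts at 4, increments by 3, for 3 steps:
  Yield 4, then current += 3
  Yield 7, then current += 3
  Yield 10, then current += 3
Therefore res = [4, 7, 10].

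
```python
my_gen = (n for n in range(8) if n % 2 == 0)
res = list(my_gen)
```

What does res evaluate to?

Step 1: Filter range(8) keeping only even values:
  n=0: even, included
  n=1: odd, excluded
  n=2: even, included
  n=3: odd, excluded
  n=4: even, included
  n=5: odd, excluded
  n=6: even, included
  n=7: odd, excluded
Therefore res = [0, 2, 4, 6].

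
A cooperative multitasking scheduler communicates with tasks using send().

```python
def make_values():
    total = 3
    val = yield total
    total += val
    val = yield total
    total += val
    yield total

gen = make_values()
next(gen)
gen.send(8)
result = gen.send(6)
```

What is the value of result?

Step 1: next() -> yield total=3.
Step 2: send(8) -> val=8, total = 3+8 = 11, yield 11.
Step 3: send(6) -> val=6, total = 11+6 = 17, yield 17.
Therefore result = 17.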